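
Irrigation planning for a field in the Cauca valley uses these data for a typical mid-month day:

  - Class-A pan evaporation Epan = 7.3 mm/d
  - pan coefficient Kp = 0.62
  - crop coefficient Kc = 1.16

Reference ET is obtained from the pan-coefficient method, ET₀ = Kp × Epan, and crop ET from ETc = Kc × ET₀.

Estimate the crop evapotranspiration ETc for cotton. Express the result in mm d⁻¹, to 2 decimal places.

5.25 mm d⁻¹

ET₀ = 0.62 × 7.3 = 4.5260 mm/d
ETc = Kc × ET₀ = 1.16 × 4.5260 = 5.2502 mm/d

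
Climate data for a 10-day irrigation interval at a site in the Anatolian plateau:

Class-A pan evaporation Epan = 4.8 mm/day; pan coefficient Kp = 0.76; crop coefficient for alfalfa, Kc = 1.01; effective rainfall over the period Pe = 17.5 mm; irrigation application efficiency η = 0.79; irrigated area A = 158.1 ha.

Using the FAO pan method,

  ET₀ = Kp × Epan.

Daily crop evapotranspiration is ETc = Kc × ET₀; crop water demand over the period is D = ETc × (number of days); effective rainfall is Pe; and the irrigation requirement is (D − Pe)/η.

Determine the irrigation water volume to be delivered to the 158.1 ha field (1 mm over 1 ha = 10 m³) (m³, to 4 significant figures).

38710 m³

ET₀ = 0.76 × 4.8 = 3.6480 mm/d
ETc = Kc × ET₀ = 1.01 × 3.6480 = 3.6845 mm/d
Crop demand D = ETc × 10 d = 3.6845 × 10 = 36.845 mm
D − Pe = 36.845 − 17.5 = 19.345 mm
Gross irrigation = 19.345 / 0.79 = 24.487 mm
Volume = 24.487 mm × 158.1 ha × 10 = 38713.9 m³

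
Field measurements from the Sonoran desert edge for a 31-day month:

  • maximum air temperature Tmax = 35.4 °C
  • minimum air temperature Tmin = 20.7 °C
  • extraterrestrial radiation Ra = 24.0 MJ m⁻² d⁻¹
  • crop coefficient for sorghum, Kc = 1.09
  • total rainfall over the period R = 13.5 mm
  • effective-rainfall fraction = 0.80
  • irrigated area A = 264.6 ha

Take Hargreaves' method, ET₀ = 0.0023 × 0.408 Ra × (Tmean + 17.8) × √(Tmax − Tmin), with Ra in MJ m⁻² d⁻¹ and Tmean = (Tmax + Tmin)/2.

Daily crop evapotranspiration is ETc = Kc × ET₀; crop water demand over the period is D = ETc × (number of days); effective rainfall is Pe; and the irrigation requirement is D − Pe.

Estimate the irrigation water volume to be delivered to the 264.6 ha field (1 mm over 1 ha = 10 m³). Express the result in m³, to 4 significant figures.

Tmean = (35.4 + 20.7)/2 = 28.05 °C
0.408 Ra = 0.408 × 24.0 = 9.7920 mm/d equivalent
ET₀ = 0.0023 × 9.7920 × (28.05 + 17.8) × √14.7 = 0.0023 × 9.7920 × 45.85 × 3.8341 = 3.9592 mm/d
ETc = Kc × ET₀ = 1.09 × 3.9592 = 4.3155 mm/d
Crop demand D = ETc × 31 d = 4.3155 × 31 = 133.781 mm
Pe = 0.80 × 13.5 = 10.800 mm
D − Pe = 133.781 − 10.800 = 122.981 mm
Volume = 122.981 mm × 264.6 ha × 10 = 325407.7 m³

325400 m³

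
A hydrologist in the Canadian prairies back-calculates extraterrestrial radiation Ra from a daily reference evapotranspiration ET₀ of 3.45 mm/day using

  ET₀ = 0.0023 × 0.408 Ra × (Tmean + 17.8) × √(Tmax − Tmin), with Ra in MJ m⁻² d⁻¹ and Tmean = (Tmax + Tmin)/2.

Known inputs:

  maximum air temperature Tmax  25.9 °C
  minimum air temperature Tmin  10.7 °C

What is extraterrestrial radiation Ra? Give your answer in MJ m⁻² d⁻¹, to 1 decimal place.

Tmean = (25.9+10.7)/2 = 18.30 °C; ΔT = 15.2
Ra = ET₀ / [0.0023 × 0.408 × (Tmean+17.8) × √ΔT]
   = 3.45 / (0.0023 × 0.408 × 36.10 × 3.8987) = 26.122 MJ m⁻² d⁻¹

26.1 MJ m⁻² d⁻¹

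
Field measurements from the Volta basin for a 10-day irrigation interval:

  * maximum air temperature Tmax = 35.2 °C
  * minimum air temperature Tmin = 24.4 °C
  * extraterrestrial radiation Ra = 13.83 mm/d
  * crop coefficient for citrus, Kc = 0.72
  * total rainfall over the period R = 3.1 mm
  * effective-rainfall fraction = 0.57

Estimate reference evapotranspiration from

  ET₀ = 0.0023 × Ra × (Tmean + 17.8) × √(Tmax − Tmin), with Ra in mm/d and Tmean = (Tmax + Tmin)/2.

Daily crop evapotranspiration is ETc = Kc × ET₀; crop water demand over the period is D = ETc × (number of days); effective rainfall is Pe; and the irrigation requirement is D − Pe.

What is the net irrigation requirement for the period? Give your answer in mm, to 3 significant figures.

Tmean = (35.2 + 24.4)/2 = 29.80 °C
ET₀ = 0.0023 × 13.83 × (29.80 + 17.8) × √10.8 = 0.0023 × 13.83 × 47.60 × 3.2863 = 4.9758 mm/d
ETc = Kc × ET₀ = 0.72 × 4.9758 = 3.5826 mm/d
Crop demand D = ETc × 10 d = 3.5826 × 10 = 35.826 mm
Pe = 0.57 × 3.1 = 1.767 mm
D − Pe = 35.826 − 1.767 = 34.059 mm

34.1 mm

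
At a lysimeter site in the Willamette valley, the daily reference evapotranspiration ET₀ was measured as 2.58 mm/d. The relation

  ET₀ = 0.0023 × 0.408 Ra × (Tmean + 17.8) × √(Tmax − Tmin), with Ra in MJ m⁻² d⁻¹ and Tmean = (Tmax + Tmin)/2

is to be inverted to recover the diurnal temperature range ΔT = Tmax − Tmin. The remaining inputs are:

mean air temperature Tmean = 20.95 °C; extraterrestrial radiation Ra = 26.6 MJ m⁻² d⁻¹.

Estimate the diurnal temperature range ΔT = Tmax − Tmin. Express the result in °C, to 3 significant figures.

7.11 °C

√ΔT = ET₀ / [0.0023 × 0.408 × Ra × (Tmean+17.8)] = 2.58 / (0.0023 × 10.8528 × 38.75) = 2.6673
ΔT = 2.6673² = 7.114 °C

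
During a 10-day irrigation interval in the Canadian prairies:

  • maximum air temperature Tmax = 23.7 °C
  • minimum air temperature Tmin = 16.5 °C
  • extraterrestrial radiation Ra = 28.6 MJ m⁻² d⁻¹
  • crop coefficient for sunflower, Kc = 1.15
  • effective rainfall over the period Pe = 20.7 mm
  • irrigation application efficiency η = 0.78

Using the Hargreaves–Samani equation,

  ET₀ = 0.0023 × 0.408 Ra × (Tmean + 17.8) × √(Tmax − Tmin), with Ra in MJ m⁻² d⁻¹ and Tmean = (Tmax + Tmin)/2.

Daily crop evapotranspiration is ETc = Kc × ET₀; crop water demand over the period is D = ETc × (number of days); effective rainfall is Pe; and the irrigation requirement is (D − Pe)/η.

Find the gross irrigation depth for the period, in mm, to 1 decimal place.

Tmean = (23.7 + 16.5)/2 = 20.10 °C
0.408 Ra = 0.408 × 28.6 = 11.6688 mm/d equivalent
ET₀ = 0.0023 × 11.6688 × (20.10 + 17.8) × √7.2 = 0.0023 × 11.6688 × 37.90 × 2.6833 = 2.7294 mm/d
ETc = Kc × ET₀ = 1.15 × 2.7294 = 3.1388 mm/d
Crop demand D = ETc × 10 d = 3.1388 × 10 = 31.388 mm
D − Pe = 31.388 − 20.7 = 10.688 mm
Gross irrigation = 10.688 / 0.78 = 13.703 mm

13.7 mm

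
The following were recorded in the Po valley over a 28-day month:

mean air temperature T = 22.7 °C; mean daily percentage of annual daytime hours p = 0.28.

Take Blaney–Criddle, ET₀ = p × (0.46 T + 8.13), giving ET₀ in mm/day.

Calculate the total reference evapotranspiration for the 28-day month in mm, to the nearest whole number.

ET₀ = 0.28 × (0.46 × 22.7 + 8.13) = 0.28 × 18.572 = 5.2002 mm/d
Monthly total = 5.2002 × 28 = 145.606 mm

146 mm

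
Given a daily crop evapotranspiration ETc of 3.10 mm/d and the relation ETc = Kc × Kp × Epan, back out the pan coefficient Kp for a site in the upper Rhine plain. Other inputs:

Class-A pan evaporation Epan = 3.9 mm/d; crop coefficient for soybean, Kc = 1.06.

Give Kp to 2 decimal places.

0.75

ETc = Kc × Kp × Epan  ⇒  Kp = ETc / (Kc × Epan)
Kp = 3.10 / (1.06 × 3.9) = 3.10 / 4.134 = 0.7499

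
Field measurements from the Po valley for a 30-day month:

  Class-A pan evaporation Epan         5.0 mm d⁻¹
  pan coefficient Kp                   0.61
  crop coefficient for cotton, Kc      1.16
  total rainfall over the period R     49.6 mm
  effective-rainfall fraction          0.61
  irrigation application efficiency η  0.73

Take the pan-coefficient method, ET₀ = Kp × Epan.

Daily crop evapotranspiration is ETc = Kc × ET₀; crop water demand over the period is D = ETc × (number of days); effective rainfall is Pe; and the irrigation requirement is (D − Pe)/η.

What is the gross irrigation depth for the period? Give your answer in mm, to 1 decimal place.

104.0 mm

ET₀ = 0.61 × 5.0 = 3.0500 mm/d
ETc = Kc × ET₀ = 1.16 × 3.0500 = 3.5380 mm/d
Crop demand D = ETc × 30 d = 3.5380 × 30 = 106.140 mm
Pe = 0.61 × 49.6 = 30.256 mm
D − Pe = 106.140 − 30.256 = 75.884 mm
Gross irrigation = 75.884 / 0.73 = 103.951 mm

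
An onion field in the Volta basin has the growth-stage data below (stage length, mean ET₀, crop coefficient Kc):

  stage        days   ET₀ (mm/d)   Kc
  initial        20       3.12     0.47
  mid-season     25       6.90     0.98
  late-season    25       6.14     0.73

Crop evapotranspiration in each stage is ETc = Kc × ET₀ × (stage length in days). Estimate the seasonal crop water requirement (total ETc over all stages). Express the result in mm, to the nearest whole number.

initial: 0.47 × 3.12 × 20 = 29.33 mm
mid-season: 0.98 × 6.90 × 25 = 169.05 mm
late-season: 0.73 × 6.14 × 25 = 112.06 mm
Seasonal total = 310.44 mm

310 mm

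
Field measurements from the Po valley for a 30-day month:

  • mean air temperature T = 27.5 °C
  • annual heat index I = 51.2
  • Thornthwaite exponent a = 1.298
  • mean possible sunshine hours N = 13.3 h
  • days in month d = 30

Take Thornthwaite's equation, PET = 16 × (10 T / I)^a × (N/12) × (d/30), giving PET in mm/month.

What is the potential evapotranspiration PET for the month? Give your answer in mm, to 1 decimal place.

10T/I = 10 × 27.5 / 51.2 = 5.3711
(10T/I)^a = 5.3711^1.298 = 8.8638
Uncorrected PET = 16 × 8.8638 = 141.821 mm
Correction = (N/12)(d/30) = (13.3/12)(30/30) = 1.1083
PET = 141.821 × 1.1083 = 157.180 mm/month

157.2 mm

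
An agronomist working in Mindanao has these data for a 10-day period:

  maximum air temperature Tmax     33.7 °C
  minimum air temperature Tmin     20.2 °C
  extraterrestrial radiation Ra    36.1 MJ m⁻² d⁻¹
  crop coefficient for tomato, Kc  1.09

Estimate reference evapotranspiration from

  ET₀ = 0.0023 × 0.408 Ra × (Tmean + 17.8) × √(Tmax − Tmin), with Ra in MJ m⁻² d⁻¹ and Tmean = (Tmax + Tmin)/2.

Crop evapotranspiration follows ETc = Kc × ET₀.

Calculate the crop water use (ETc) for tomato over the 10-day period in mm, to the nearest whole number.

Tmean = (33.7 + 20.2)/2 = 26.95 °C
0.408 Ra = 0.408 × 36.1 = 14.7288 mm/d equivalent
ET₀ = 0.0023 × 14.7288 × (26.95 + 17.8) × √13.5 = 0.0023 × 14.7288 × 44.75 × 3.6742 = 5.5699 mm/d
ETc = Kc × ET₀ = 1.09 × 5.5699 = 6.0712 mm/d
Over 10 days: 6.0712 × 10 = 60.712 mm

61 mm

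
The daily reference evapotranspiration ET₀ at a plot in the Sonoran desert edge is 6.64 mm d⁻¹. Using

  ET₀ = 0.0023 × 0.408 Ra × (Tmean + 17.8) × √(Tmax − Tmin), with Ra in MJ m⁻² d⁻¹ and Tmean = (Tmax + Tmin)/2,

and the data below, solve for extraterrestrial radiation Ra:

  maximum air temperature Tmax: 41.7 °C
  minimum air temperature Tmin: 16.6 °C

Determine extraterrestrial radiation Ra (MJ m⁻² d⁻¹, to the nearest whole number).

Tmean = (41.7+16.6)/2 = 29.15 °C; ΔT = 25.1
Ra = ET₀ / [0.0023 × 0.408 × (Tmean+17.8) × √ΔT]
   = 6.64 / (0.0023 × 0.408 × 46.95 × 5.0100) = 30.082 MJ m⁻² d⁻¹

30 MJ m⁻² d⁻¹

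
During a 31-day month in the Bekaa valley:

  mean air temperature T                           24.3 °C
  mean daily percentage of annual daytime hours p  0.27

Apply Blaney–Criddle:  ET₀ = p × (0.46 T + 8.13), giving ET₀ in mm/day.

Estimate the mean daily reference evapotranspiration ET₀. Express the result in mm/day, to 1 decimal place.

5.2 mm/day

ET₀ = 0.27 × (0.46 × 24.3 + 8.13) = 0.27 × 19.308 = 5.2132 mm/d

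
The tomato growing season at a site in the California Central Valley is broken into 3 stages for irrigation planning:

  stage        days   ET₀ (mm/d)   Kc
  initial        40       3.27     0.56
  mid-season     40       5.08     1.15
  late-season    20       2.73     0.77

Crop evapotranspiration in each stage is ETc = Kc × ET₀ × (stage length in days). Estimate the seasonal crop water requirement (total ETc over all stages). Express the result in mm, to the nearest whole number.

349 mm

initial: 0.56 × 3.27 × 40 = 73.25 mm
mid-season: 1.15 × 5.08 × 40 = 233.68 mm
late-season: 0.77 × 2.73 × 20 = 42.04 mm
Seasonal total = 348.97 mm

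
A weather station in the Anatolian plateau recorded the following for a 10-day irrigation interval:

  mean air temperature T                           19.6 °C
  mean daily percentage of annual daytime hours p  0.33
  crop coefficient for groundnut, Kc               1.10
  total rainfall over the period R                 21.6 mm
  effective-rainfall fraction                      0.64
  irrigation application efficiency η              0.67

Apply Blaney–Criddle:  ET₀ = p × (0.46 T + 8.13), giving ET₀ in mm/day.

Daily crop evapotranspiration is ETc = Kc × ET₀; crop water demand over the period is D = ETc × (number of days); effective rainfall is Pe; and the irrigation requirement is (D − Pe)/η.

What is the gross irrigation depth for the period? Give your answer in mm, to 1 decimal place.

72.3 mm

ET₀ = 0.33 × (0.46 × 19.6 + 8.13) = 0.33 × 17.146 = 5.6582 mm/d
ETc = Kc × ET₀ = 1.10 × 5.6582 = 6.2240 mm/d
Crop demand D = ETc × 10 d = 6.2240 × 10 = 62.240 mm
Pe = 0.64 × 21.6 = 13.824 mm
D − Pe = 62.240 − 13.824 = 48.416 mm
Gross irrigation = 48.416 / 0.67 = 72.263 mm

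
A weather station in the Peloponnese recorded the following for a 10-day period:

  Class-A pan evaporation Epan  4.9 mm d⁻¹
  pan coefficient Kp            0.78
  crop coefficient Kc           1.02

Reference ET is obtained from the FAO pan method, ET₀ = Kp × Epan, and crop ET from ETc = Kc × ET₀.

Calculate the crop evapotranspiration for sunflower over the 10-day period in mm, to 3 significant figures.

39.0 mm

ET₀ = 0.78 × 4.9 = 3.8220 mm/d
ETc = Kc × ET₀ = 1.02 × 3.8220 = 3.8984 mm/d
Over 10 days: 3.8984 × 10 = 38.984 mm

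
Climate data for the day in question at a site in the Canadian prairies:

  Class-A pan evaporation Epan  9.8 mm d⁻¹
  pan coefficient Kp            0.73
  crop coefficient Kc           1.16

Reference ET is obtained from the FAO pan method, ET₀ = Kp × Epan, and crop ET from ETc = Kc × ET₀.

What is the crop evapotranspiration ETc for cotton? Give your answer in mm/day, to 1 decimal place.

ET₀ = 0.73 × 9.8 = 7.1540 mm/d
ETc = Kc × ET₀ = 1.16 × 7.1540 = 8.2986 mm/d

8.3 mm/day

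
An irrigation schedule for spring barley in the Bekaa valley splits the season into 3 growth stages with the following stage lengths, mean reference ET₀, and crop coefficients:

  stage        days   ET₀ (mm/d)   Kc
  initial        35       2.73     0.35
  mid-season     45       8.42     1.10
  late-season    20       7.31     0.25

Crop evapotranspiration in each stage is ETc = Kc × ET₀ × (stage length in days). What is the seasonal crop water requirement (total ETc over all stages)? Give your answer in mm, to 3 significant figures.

487 mm

initial: 0.35 × 2.73 × 35 = 33.44 mm
mid-season: 1.10 × 8.42 × 45 = 416.79 mm
late-season: 0.25 × 7.31 × 20 = 36.55 mm
Seasonal total = 486.78 mm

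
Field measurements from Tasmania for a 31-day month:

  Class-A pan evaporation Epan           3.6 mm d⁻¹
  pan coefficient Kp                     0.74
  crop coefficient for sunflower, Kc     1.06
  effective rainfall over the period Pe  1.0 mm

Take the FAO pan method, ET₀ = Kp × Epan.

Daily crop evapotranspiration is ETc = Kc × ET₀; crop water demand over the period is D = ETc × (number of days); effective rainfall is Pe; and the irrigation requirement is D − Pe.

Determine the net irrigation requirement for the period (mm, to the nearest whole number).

ET₀ = 0.74 × 3.6 = 2.6640 mm/d
ETc = Kc × ET₀ = 1.06 × 2.6640 = 2.8238 mm/d
Crop demand D = ETc × 31 d = 2.8238 × 31 = 87.538 mm
D − Pe = 87.538 − 1.0 = 86.538 mm

87 mm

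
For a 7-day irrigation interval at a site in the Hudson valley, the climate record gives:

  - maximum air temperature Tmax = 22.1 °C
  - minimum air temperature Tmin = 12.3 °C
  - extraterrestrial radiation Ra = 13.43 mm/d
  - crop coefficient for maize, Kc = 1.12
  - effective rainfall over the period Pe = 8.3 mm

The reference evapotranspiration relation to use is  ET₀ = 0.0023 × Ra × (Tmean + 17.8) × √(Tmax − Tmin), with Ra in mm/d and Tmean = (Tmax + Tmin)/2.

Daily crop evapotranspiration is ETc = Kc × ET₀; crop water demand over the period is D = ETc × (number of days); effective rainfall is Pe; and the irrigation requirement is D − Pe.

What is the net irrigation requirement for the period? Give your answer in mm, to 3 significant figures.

Tmean = (22.1 + 12.3)/2 = 17.20 °C
ET₀ = 0.0023 × 13.43 × (17.20 + 17.8) × √9.8 = 0.0023 × 13.43 × 35.00 × 3.1305 = 3.3844 mm/d
ETc = Kc × ET₀ = 1.12 × 3.3844 = 3.7905 mm/d
Crop demand D = ETc × 7 d = 3.7905 × 7 = 26.534 mm
D − Pe = 26.534 − 8.3 = 18.234 mm

18.2 mm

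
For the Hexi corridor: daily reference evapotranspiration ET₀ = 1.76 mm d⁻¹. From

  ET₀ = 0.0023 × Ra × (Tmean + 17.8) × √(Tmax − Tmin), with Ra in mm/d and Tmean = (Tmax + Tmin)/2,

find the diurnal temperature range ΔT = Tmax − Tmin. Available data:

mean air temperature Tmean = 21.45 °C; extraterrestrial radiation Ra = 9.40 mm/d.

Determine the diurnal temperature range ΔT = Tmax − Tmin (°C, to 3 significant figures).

4.30 °C

√ΔT = ET₀ / [0.0023 × Ra × (Tmean+17.8)] = 1.76 / (0.0023 × 9.40 × 39.25) = 2.0740
ΔT = 2.0740² = 4.301 °C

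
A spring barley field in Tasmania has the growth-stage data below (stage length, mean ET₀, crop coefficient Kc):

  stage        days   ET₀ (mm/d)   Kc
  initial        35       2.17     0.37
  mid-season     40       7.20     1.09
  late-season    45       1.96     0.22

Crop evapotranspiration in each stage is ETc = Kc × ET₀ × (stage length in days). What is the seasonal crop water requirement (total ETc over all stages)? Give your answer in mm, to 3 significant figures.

361 mm

initial: 0.37 × 2.17 × 35 = 28.10 mm
mid-season: 1.09 × 7.20 × 40 = 313.92 mm
late-season: 0.22 × 1.96 × 45 = 19.40 mm
Seasonal total = 361.42 mm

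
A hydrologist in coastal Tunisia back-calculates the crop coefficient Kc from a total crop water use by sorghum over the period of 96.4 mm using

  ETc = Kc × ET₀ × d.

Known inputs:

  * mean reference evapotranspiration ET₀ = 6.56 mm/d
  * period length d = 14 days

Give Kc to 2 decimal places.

ETc = Kc × ET₀ × d  ⇒  Kc = ETc / (ET₀ × d)
Kc = 96.4 / (6.56 × 14) = 96.4 / 91.84 = 1.0497

1.05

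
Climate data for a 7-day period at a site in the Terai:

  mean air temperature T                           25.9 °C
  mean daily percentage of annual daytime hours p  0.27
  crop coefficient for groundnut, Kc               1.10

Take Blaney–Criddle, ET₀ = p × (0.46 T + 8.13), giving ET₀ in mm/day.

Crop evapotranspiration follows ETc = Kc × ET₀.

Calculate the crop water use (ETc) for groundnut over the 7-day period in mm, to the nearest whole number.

ET₀ = 0.27 × (0.46 × 25.9 + 8.13) = 0.27 × 20.044 = 5.4119 mm/d
ETc = Kc × ET₀ = 1.10 × 5.4119 = 5.9531 mm/d
Over 7 days: 5.9531 × 7 = 41.672 mm

42 mm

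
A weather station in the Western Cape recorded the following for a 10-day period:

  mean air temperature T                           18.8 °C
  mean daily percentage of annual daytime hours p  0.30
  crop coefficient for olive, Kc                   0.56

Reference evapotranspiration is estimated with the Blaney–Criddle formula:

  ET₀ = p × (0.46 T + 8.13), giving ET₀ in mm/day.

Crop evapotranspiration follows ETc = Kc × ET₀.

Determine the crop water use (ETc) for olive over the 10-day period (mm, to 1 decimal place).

ET₀ = 0.30 × (0.46 × 18.8 + 8.13) = 0.30 × 16.778 = 5.0334 mm/d
ETc = Kc × ET₀ = 0.56 × 5.0334 = 2.8187 mm/d
Over 10 days: 2.8187 × 10 = 28.187 mm

28.2 mm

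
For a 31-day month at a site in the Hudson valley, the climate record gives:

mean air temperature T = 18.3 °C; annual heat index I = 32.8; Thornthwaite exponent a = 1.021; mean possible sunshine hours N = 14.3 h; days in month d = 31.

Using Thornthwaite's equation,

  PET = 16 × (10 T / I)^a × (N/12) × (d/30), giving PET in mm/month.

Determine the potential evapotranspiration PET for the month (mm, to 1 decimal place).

114.0 mm

10T/I = 10 × 18.3 / 32.8 = 5.5793
(10T/I)^a = 5.5793^1.021 = 5.7844
Uncorrected PET = 16 × 5.7844 = 92.550 mm
Correction = (N/12)(d/30) = (14.3/12)(31/30) = 1.2314
PET = 92.550 × 1.2314 = 113.966 mm/month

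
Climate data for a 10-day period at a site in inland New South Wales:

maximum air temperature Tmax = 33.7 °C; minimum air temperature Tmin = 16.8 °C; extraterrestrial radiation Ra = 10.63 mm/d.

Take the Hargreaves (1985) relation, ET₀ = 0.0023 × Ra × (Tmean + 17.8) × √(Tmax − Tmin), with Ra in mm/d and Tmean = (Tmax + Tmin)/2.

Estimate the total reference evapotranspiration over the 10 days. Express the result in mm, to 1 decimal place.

Tmean = (33.7 + 16.8)/2 = 25.25 °C
ET₀ = 0.0023 × 10.63 × (25.25 + 17.8) × √16.9 = 0.0023 × 10.63 × 43.05 × 4.1110 = 4.3269 mm/d
Over 10 days: 4.3269 × 10 = 43.269 mm

43.3 mm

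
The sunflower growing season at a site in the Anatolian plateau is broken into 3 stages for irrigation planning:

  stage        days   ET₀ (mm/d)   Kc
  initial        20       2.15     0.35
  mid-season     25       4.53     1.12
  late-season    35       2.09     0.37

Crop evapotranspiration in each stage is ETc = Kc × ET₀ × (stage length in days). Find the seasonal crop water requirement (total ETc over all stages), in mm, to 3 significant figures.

initial: 0.35 × 2.15 × 20 = 15.05 mm
mid-season: 1.12 × 4.53 × 25 = 126.84 mm
late-season: 0.37 × 2.09 × 35 = 27.07 mm
Seasonal total = 168.96 mm

169 mm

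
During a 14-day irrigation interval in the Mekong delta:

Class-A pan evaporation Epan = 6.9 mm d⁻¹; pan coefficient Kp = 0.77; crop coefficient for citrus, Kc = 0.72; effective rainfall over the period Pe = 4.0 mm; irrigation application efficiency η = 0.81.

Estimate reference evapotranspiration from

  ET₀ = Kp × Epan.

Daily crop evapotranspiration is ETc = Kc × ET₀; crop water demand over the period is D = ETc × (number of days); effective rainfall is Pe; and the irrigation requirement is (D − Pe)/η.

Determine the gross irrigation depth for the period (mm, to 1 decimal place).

61.2 mm

ET₀ = 0.77 × 6.9 = 5.3130 mm/d
ETc = Kc × ET₀ = 0.72 × 5.3130 = 3.8254 mm/d
Crop demand D = ETc × 14 d = 3.8254 × 14 = 53.556 mm
D − Pe = 53.556 − 4.0 = 49.556 mm
Gross irrigation = 49.556 / 0.81 = 61.180 mm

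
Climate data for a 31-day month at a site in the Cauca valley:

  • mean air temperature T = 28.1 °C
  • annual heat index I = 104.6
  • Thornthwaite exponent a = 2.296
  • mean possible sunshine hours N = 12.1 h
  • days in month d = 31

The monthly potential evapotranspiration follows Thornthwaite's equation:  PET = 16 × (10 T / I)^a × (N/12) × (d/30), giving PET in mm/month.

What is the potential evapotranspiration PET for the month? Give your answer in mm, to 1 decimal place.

161.2 mm

10T/I = 10 × 28.1 / 104.6 = 2.6864
(10T/I)^a = 2.6864^2.296 = 9.6689
Uncorrected PET = 16 × 9.6689 = 154.702 mm
Correction = (N/12)(d/30) = (12.1/12)(31/30) = 1.0419
PET = 154.702 × 1.0419 = 161.184 mm/month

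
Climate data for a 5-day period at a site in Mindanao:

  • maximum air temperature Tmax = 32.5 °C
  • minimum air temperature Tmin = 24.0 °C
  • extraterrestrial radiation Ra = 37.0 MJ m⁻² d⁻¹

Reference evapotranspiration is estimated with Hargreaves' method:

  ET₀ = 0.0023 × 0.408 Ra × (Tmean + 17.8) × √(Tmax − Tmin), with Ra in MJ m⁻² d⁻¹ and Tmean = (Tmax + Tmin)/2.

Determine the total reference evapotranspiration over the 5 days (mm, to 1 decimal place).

23.3 mm

Tmean = (32.5 + 24.0)/2 = 28.25 °C
0.408 Ra = 0.408 × 37.0 = 15.0960 mm/d equivalent
ET₀ = 0.0023 × 15.0960 × (28.25 + 17.8) × √8.5 = 0.0023 × 15.0960 × 46.05 × 2.9155 = 4.6616 mm/d
Over 5 days: 4.6616 × 5 = 23.308 mm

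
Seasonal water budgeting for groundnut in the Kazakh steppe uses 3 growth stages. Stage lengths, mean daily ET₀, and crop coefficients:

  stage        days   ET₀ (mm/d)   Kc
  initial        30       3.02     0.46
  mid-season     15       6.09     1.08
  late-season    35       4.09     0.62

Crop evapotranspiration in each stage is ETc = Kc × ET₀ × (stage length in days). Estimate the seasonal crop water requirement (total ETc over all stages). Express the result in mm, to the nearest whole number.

initial: 0.46 × 3.02 × 30 = 41.68 mm
mid-season: 1.08 × 6.09 × 15 = 98.66 mm
late-season: 0.62 × 4.09 × 35 = 88.75 mm
Seasonal total = 229.09 mm

229 mm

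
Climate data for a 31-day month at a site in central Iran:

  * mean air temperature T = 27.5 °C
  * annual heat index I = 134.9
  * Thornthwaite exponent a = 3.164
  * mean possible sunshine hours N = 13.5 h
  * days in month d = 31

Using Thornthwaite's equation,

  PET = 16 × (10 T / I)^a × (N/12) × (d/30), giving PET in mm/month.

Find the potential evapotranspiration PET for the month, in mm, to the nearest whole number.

10T/I = 10 × 27.5 / 134.9 = 2.0385
(10T/I)^a = 2.0385^3.164 = 9.5205
Uncorrected PET = 16 × 9.5205 = 152.328 mm
Correction = (N/12)(d/30) = (13.5/12)(31/30) = 1.1625
PET = 152.328 × 1.1625 = 177.081 mm/month

177 mm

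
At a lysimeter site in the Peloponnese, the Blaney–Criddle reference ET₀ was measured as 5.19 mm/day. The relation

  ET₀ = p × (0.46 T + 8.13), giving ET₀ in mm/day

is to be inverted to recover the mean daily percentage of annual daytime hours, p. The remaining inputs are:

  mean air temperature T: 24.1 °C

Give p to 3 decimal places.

p = ET₀ / (0.46 T + 8.13) = 5.19 / (0.46 × 24.1 + 8.13) = 5.19 / 19.216 = 0.2701

0.270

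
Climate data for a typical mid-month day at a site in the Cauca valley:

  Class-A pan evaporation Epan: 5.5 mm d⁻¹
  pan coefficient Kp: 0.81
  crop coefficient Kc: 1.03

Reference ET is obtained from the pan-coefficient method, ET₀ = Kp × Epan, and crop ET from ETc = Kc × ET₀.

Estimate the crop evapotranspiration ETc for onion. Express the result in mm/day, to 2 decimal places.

ET₀ = 0.81 × 5.5 = 4.4550 mm/d
ETc = Kc × ET₀ = 1.03 × 4.4550 = 4.5887 mm/d

4.59 mm/day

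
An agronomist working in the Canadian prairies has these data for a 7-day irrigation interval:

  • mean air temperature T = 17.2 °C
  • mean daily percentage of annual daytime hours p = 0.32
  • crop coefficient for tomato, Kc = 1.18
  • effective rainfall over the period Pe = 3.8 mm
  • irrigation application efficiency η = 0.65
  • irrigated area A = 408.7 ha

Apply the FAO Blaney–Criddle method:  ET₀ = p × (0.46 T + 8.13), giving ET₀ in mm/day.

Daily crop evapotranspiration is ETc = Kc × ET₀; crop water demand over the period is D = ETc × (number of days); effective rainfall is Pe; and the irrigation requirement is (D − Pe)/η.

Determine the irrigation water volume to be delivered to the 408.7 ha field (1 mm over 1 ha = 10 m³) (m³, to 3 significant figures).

ET₀ = 0.32 × (0.46 × 17.2 + 8.13) = 0.32 × 16.042 = 5.1334 mm/d
ETc = Kc × ET₀ = 1.18 × 5.1334 = 6.0574 mm/d
Crop demand D = ETc × 7 d = 6.0574 × 7 = 42.402 mm
D − Pe = 42.402 − 3.8 = 38.602 mm
Gross irrigation = 38.602 / 0.65 = 59.388 mm
Volume = 59.388 mm × 408.7 ha × 10 = 242718.8 m³

243000 m³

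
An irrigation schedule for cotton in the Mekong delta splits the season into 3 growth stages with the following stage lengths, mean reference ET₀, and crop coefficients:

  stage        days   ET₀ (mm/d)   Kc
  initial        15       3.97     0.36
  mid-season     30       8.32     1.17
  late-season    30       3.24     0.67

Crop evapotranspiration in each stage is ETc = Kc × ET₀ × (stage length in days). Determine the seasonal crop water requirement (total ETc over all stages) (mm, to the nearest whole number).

initial: 0.36 × 3.97 × 15 = 21.44 mm
mid-season: 1.17 × 8.32 × 30 = 292.03 mm
late-season: 0.67 × 3.24 × 30 = 65.12 mm
Seasonal total = 378.59 mm

379 mm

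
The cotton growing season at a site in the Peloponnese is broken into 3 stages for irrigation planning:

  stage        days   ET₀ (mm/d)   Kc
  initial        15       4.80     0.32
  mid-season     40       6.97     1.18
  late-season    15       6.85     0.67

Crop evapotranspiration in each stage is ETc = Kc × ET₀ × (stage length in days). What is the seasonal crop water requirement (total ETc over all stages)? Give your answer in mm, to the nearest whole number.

421 mm

initial: 0.32 × 4.80 × 15 = 23.04 mm
mid-season: 1.18 × 6.97 × 40 = 328.98 mm
late-season: 0.67 × 6.85 × 15 = 68.84 mm
Seasonal total = 420.86 mm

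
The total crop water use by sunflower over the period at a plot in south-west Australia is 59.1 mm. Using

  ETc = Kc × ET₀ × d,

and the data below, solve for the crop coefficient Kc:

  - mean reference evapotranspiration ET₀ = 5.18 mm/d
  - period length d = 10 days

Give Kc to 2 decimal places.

ETc = Kc × ET₀ × d  ⇒  Kc = ETc / (ET₀ × d)
Kc = 59.1 / (5.18 × 10) = 59.1 / 51.80 = 1.1409

1.14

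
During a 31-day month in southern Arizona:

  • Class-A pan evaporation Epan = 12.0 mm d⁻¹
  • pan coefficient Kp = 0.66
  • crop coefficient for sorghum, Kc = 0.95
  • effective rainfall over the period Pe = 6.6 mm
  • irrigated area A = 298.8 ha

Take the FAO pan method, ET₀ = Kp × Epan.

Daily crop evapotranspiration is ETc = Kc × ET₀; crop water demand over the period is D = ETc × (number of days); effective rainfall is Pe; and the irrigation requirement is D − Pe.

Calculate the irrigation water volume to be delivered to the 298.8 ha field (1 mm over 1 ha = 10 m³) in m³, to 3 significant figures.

ET₀ = 0.66 × 12.0 = 7.9200 mm/d
ETc = Kc × ET₀ = 0.95 × 7.9200 = 7.5240 mm/d
Crop demand D = ETc × 31 d = 7.5240 × 31 = 233.244 mm
D − Pe = 233.244 − 6.6 = 226.644 mm
Volume = 226.644 mm × 298.8 ha × 10 = 677212.3 m³

677000 m³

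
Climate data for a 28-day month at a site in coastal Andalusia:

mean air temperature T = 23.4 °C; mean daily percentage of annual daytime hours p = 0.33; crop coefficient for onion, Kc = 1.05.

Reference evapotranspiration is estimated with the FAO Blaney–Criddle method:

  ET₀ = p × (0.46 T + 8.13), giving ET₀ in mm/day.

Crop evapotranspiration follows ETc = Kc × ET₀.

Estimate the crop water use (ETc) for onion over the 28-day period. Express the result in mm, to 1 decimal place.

ET₀ = 0.33 × (0.46 × 23.4 + 8.13) = 0.33 × 18.894 = 6.2350 mm/d
ETc = Kc × ET₀ = 1.05 × 6.2350 = 6.5468 mm/d
Over 28 days: 6.5468 × 28 = 183.310 mm

183.3 mm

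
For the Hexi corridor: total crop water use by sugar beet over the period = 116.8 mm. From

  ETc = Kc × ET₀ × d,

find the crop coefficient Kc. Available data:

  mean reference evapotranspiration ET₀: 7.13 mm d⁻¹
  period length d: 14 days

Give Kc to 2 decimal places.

1.17

ETc = Kc × ET₀ × d  ⇒  Kc = ETc / (ET₀ × d)
Kc = 116.8 / (7.13 × 14) = 116.8 / 99.82 = 1.1701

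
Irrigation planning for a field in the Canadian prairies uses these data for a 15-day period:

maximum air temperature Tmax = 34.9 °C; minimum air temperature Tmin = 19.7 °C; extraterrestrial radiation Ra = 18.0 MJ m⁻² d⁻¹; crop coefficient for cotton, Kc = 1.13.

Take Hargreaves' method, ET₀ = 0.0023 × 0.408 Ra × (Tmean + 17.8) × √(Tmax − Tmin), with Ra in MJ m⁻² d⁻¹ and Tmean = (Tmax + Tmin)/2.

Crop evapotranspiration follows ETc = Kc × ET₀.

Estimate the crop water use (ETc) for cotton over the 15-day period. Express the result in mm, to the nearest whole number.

Tmean = (34.9 + 19.7)/2 = 27.30 °C
0.408 Ra = 0.408 × 18.0 = 7.3440 mm/d equivalent
ET₀ = 0.0023 × 7.3440 × (27.30 + 17.8) × √15.2 = 0.0023 × 7.3440 × 45.10 × 3.8987 = 2.9700 mm/d
ETc = Kc × ET₀ = 1.13 × 2.9700 = 3.3561 mm/d
Over 15 days: 3.3561 × 15 = 50.342 mm

50 mm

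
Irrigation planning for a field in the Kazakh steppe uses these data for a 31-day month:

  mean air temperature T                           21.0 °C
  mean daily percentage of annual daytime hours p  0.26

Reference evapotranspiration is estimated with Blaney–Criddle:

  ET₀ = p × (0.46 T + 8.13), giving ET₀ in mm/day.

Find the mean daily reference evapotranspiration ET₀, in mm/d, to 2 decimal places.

ET₀ = 0.26 × (0.46 × 21.0 + 8.13) = 0.26 × 17.790 = 4.6254 mm/d

4.63 mm/d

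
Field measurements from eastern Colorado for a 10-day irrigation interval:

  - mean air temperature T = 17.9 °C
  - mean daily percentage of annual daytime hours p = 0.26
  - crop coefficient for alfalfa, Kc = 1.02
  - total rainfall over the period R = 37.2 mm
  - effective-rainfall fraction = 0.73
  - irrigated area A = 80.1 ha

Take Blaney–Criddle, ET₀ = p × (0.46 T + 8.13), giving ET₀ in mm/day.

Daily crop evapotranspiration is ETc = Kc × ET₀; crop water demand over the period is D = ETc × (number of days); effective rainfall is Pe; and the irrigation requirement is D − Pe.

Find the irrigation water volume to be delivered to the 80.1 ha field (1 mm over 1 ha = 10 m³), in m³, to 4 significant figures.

ET₀ = 0.26 × (0.46 × 17.9 + 8.13) = 0.26 × 16.364 = 4.2546 mm/d
ETc = Kc × ET₀ = 1.02 × 4.2546 = 4.3397 mm/d
Crop demand D = ETc × 10 d = 4.3397 × 10 = 43.397 mm
Pe = 0.73 × 37.2 = 27.156 mm
D − Pe = 43.397 − 27.156 = 16.241 mm
Volume = 16.241 mm × 80.1 ha × 10 = 13009.0 m³

13010 m³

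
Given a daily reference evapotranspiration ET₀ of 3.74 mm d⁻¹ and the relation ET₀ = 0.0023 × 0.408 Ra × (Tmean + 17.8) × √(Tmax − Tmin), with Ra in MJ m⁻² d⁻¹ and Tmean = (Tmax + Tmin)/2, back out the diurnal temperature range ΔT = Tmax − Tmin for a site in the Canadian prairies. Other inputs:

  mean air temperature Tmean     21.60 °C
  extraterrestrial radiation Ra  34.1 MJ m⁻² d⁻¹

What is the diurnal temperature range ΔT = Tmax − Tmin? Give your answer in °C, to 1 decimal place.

√ΔT = ET₀ / [0.0023 × 0.408 × Ra × (Tmean+17.8)] = 3.74 / (0.0023 × 13.9128 × 39.40) = 2.9664
ΔT = 2.9664² = 8.800 °C

8.8 °C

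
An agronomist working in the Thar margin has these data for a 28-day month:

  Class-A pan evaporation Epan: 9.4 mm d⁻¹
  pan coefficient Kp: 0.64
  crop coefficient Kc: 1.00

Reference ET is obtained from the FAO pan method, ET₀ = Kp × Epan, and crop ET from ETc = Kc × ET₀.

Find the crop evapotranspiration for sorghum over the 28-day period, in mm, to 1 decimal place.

168.4 mm

ET₀ = 0.64 × 9.4 = 6.0160 mm/d
ETc = Kc × ET₀ = 1.00 × 6.0160 = 6.0160 mm/d
Over 28 days: 6.0160 × 28 = 168.448 mm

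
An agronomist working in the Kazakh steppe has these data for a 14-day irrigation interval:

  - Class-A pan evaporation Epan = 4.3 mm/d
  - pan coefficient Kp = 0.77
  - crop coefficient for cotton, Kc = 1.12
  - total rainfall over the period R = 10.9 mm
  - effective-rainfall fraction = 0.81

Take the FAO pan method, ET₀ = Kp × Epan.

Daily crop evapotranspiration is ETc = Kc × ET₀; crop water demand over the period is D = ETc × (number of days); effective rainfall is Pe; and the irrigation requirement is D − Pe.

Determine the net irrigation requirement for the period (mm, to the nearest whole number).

ET₀ = 0.77 × 4.3 = 3.3110 mm/d
ETc = Kc × ET₀ = 1.12 × 3.3110 = 3.7083 mm/d
Crop demand D = ETc × 14 d = 3.7083 × 14 = 51.916 mm
Pe = 0.81 × 10.9 = 8.829 mm
D − Pe = 51.916 − 8.829 = 43.087 mm

43 mm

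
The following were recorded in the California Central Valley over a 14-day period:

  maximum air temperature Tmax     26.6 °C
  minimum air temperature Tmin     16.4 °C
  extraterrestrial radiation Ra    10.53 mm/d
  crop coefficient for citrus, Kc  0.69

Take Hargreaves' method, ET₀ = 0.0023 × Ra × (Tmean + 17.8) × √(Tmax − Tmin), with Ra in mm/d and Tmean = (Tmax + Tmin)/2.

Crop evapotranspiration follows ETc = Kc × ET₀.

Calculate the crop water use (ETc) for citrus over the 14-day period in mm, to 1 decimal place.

29.4 mm

Tmean = (26.6 + 16.4)/2 = 21.50 °C
ET₀ = 0.0023 × 10.53 × (21.50 + 17.8) × √10.2 = 0.0023 × 10.53 × 39.30 × 3.1937 = 3.0398 mm/d
ETc = Kc × ET₀ = 0.69 × 3.0398 = 2.0975 mm/d
Over 14 days: 2.0975 × 14 = 29.365 mm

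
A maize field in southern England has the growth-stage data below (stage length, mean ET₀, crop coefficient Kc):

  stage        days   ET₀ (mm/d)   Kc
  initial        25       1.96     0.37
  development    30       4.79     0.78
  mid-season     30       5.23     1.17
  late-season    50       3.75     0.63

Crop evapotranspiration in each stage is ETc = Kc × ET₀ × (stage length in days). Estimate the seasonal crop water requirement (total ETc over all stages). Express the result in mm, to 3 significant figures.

432 mm

initial: 0.37 × 1.96 × 25 = 18.13 mm
development: 0.78 × 4.79 × 30 = 112.09 mm
mid-season: 1.17 × 5.23 × 30 = 183.57 mm
late-season: 0.63 × 3.75 × 50 = 118.13 mm
Seasonal total = 431.92 mm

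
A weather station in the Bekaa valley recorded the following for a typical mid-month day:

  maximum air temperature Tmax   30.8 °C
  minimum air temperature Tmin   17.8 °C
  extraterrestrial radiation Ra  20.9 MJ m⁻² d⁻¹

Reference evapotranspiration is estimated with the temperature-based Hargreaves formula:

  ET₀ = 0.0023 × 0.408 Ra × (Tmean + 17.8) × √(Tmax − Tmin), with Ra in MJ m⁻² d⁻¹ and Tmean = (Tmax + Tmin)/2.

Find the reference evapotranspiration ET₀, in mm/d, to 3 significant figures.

Tmean = (30.8 + 17.8)/2 = 24.30 °C
0.408 Ra = 0.408 × 20.9 = 8.5272 mm/d equivalent
ET₀ = 0.0023 × 8.5272 × (24.30 + 17.8) × √13.0 = 0.0023 × 8.5272 × 42.10 × 3.6056 = 2.9771 mm/d

2.98 mm/d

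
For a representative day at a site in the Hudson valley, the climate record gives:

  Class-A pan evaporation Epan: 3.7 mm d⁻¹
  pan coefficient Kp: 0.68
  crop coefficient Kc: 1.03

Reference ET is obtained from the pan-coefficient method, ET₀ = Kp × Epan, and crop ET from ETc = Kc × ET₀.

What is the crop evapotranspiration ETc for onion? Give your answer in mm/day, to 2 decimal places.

2.59 mm/day

ET₀ = 0.68 × 3.7 = 2.5160 mm/d
ETc = Kc × ET₀ = 1.03 × 2.5160 = 2.5915 mm/d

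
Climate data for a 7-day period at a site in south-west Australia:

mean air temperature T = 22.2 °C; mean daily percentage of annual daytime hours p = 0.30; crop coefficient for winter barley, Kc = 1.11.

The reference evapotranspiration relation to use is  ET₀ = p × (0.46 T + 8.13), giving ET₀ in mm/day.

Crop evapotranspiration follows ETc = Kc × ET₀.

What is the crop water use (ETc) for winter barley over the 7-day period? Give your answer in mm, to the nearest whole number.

ET₀ = 0.30 × (0.46 × 22.2 + 8.13) = 0.30 × 18.342 = 5.5026 mm/d
ETc = Kc × ET₀ = 1.11 × 5.5026 = 6.1079 mm/d
Over 7 days: 6.1079 × 7 = 42.755 mm

43 mm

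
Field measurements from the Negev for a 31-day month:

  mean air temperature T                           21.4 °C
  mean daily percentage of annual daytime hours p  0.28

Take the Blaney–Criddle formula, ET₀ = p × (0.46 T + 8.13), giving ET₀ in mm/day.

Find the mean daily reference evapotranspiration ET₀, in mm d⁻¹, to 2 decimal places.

5.03 mm d⁻¹

ET₀ = 0.28 × (0.46 × 21.4 + 8.13) = 0.28 × 17.974 = 5.0327 mm/d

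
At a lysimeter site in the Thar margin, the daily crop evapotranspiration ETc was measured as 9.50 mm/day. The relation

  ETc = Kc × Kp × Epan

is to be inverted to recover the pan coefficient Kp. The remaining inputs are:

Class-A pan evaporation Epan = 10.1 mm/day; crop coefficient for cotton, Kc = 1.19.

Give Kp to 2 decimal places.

ETc = Kc × Kp × Epan  ⇒  Kp = ETc / (Kc × Epan)
Kp = 9.50 / (1.19 × 10.1) = 9.50 / 12.019 = 0.7904

0.79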